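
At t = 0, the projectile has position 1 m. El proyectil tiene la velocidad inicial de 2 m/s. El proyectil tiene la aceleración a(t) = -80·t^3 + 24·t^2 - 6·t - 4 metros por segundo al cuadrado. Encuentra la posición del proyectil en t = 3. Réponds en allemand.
Wir müssen unsere Gleichung für die Beschleunigung a(t) = -80·t^3 + 24·t^2 - 6·t - 4 2-mal integrieren. Die Stammfunktion von der Beschleunigung, mit v(0) = 2, ergibt die Geschwindigkeit: v(t) = -20·t^4 + 8·t^3 - 3·t^2 - 4·t + 2. Mit ∫v(t)dt und Anwendung von x(0) = 1, finden wir x(t) = -4·t^5 + 2·t^4 - t^3 - 2·t^2 + 2·t + 1. Wir haben die Position x(t) = -4·t^5 + 2·t^4 - t^3 - 2·t^2 + 2·t + 1. Durch Einsetzen von t = 3: x(3) = -848.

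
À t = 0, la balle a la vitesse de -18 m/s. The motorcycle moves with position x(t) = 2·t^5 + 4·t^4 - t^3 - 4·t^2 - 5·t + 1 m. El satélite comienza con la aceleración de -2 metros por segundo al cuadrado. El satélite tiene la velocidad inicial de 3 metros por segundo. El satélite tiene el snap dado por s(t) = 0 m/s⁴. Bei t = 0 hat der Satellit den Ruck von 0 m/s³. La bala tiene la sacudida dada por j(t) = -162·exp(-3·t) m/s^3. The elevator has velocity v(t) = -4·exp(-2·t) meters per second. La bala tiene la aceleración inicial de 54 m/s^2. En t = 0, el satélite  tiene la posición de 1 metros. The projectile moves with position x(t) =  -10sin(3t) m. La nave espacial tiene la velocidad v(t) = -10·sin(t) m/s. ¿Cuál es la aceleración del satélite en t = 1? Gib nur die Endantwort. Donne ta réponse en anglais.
The answer is -2.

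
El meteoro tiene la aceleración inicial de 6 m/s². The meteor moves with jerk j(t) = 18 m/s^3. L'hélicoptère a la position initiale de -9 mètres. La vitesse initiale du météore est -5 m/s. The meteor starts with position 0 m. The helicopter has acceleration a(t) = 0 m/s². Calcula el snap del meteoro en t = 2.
Partiendo de la sacudida j(t) = 18, tomamos 1 derivada. Tomando d/dt de j(t), encontramos s(t) = 0. De la ecuación del snap s(t) = 0, sustituimos t = 2 para obtener s = 0.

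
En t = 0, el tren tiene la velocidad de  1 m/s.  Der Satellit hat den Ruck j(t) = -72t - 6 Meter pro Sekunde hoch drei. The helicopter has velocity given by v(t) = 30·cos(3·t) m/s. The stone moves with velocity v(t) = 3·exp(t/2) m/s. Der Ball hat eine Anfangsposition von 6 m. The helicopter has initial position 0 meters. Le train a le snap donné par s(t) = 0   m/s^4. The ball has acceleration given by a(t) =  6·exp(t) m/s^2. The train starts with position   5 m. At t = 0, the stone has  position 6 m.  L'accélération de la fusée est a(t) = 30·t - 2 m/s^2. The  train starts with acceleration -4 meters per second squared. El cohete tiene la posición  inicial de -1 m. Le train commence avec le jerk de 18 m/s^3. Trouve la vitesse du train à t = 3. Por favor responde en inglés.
To solve this, we need to take 3 antiderivatives of our snap equation s(t) = 0. Taking ∫s(t)dt and applying j(0) = 18, we find j(t) = 18. Integrating jerk and using the initial condition a(0) = -4, we get a(t) = 18·t - 4. Taking ∫a(t)dt and applying v(0) = 1, we find v(t) = 9·t^2 - 4·t + 1. From the given velocity equation v(t) = 9·t^2 - 4·t + 1, we substitute t = 3 to get v = 70.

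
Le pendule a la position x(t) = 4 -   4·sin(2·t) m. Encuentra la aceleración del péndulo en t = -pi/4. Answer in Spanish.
Partiendo de la posición x(t) = 4 - 4·sin(2·t), tomamos 2 derivadas. Tomando d/dt de x(t), encontramos v(t) = -8·cos(2·t). La derivada de la velocidad da la aceleración: a(t) = 16·sin(2·t). De la ecuación de la aceleración a(t) = 16·sin(2·t), sustituimos t = -pi/4 para obtener a = -16.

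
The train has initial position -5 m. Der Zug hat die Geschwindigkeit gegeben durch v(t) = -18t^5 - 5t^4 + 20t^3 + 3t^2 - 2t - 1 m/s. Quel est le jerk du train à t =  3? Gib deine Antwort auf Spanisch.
Partiendo de la velocidad v(t) = -18·t^5 - 5·t^4 + 20·t^3 + 3·t^2 - 2·t - 1, tomamos 2 derivadas. Derivando la velocidad, obtenemos la aceleración: a(t) = -90·t^4 - 20·t^3 + 60·t^2 + 6·t - 2. La derivada de la aceleración da la sacudida: j(t) = -360·t^3 - 60·t^2 + 120·t + 6. Tenemos la sacudida j(t) = -360·t^3 - 60·t^2 + 120·t + 6. Sustituyendo t = 3: j(3) = -9894.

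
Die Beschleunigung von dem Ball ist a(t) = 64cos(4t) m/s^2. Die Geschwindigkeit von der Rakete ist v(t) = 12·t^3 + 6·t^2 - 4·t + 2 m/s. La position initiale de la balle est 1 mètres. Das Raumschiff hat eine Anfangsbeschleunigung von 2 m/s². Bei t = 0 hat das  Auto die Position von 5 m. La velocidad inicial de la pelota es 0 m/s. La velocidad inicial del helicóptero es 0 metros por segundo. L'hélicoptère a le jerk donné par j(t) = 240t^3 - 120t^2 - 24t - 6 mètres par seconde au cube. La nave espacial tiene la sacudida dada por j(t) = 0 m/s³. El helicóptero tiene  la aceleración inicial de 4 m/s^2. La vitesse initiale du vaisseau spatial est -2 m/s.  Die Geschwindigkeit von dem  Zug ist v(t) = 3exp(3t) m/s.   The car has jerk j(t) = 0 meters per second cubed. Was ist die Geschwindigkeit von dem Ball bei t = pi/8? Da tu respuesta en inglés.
To solve this, we need to take 1 integral of our acceleration equation a(t) = 64·cos(4·t). Taking ∫a(t)dt and applying v(0) = 0, we find v(t) = 16·sin(4·t). We have velocity v(t) = 16·sin(4·t). Substituting t = pi/8: v(pi/8) = 16.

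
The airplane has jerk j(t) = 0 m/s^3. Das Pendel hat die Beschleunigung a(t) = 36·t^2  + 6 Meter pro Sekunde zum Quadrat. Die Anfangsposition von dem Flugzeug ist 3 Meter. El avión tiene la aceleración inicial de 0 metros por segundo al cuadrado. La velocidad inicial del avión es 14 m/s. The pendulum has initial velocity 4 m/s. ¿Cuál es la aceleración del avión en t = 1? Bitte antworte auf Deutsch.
Wir müssen die Stammfunktion unserer Gleichung für den Ruck j(t) = 0 1-mal finden. Durch Integration von dem Ruck und Verwendung der Anfangsbedingung a(0) = 0, erhalten wir a(t) = 0. Wir haben die Beschleunigung a(t) = 0. Durch Einsetzen von t = 1: a(1) = 0.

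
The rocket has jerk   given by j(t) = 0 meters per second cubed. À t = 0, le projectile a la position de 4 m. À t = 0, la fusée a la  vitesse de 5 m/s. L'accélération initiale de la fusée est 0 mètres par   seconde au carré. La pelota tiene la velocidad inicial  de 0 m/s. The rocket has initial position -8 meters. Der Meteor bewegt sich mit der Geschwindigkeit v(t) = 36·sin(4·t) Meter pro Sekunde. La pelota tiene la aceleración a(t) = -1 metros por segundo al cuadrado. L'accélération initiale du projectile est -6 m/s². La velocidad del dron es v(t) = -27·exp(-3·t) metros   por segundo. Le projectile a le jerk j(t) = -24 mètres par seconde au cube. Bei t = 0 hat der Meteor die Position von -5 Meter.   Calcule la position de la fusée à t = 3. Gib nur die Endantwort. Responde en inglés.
The position at t = 3 is x = 7.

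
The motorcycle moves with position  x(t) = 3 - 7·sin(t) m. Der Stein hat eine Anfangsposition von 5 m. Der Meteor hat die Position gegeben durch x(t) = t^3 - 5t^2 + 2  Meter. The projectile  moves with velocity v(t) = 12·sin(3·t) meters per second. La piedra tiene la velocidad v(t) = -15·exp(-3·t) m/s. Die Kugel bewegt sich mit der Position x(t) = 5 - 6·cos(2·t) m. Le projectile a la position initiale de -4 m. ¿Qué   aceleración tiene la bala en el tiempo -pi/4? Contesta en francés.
En partant de la position x(t) = 5 - 6·cos(2·t), nous prenons 2 dérivées. La dérivée de la position donne la vitesse: v(t) = 12·sin(2·t). En prenant d/dt de v(t), nous trouvons a(t) = 24·cos(2·t). De l'équation de l'accélération a(t) = 24·cos(2·t), nous substituons t = -pi/4 pour obtenir a = 0.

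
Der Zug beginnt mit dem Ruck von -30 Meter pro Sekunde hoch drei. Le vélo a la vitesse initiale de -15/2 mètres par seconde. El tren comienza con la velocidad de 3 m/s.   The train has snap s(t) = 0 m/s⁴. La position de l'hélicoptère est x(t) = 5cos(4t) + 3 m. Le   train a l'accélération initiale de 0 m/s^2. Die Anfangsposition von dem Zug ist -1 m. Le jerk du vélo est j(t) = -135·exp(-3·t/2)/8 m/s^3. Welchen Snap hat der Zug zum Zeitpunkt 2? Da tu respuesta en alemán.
Mit s(t) = 0 und Einsetzen von t = 2, finden wir s = 0.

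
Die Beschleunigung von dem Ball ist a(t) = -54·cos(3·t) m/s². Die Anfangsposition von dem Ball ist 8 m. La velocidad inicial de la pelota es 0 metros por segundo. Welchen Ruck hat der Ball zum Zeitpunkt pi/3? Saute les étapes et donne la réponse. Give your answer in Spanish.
j(pi/3) = 0.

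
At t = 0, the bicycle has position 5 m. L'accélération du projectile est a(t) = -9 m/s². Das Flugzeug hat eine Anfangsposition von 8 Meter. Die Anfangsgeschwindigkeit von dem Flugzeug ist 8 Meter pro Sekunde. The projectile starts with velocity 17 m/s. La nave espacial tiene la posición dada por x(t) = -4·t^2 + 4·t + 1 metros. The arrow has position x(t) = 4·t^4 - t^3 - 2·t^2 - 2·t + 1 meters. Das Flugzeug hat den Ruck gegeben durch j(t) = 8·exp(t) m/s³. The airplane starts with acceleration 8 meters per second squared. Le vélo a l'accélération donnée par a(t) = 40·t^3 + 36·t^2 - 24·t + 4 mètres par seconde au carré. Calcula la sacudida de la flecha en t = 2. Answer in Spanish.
Partiendo de la posición x(t) = 4·t^4 - t^3 - 2·t^2 - 2·t + 1, tomamos 3 derivadas. La derivada de la posición da la velocidad: v(t) = 16·t^3 - 3·t^2 - 4·t - 2. La derivada de la velocidad da la aceleración: a(t) = 48·t^2 - 6·t - 4. Derivando la aceleración, obtenemos la sacudida: j(t) = 96·t - 6. De la ecuación de la sacudida j(t) = 96·t - 6, sustituimos t = 2 para obtener j = 186.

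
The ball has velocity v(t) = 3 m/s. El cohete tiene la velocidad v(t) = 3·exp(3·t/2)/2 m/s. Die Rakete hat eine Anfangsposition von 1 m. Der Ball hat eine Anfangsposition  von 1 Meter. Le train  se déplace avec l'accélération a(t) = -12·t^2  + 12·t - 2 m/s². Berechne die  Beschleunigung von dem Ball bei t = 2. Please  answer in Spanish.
Partiendo de la velocidad v(t) = 3, tomamos 1 derivada. Tomando d/dt de v(t), encontramos a(t) = 0. De la ecuación de la aceleración a(t) = 0, sustituimos t = 2 para obtener a = 0.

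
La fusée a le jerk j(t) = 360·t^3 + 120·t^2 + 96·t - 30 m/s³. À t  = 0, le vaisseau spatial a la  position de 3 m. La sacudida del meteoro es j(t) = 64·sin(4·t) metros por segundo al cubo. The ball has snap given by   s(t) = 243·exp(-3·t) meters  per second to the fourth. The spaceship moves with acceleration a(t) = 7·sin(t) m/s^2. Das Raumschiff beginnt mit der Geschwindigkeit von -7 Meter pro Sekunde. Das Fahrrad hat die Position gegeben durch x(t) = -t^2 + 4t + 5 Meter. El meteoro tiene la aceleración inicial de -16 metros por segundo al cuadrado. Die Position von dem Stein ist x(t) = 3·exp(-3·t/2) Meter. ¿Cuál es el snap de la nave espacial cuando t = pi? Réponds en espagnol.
Partiendo de la aceleración a(t) = 7·sin(t), tomamos 2 derivadas. Tomando d/dt de a(t), encontramos j(t) = 7·cos(t). Derivando la sacudida, obtenemos el snap: s(t) = -7·sin(t). De la ecuación del snap s(t) = -7·sin(t), sustituimos t = pi para obtener s = 0.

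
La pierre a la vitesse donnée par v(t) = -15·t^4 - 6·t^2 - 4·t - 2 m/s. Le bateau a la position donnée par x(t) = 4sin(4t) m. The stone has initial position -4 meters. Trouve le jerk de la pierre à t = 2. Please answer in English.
We must differentiate our velocity equation v(t) = -15·t^4 - 6·t^2 - 4·t - 2 2 times. The derivative of velocity gives acceleration: a(t) = -60·t^3 - 12·t - 4. The derivative of acceleration gives jerk: j(t) = -180·t^2 - 12. We have jerk j(t) = -180·t^2 - 12. Substituting t = 2: j(2) = -732.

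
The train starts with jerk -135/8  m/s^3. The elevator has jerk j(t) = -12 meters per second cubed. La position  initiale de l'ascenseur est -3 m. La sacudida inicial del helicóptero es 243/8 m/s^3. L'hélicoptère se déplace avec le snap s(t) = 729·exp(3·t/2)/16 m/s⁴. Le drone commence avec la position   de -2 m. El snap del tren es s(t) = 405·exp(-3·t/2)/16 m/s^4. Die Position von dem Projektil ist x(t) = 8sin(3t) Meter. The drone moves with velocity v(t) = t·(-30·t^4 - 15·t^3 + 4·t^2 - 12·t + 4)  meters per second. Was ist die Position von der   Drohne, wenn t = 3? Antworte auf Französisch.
Nous devons trouver l'intégrale de notre équation de la vitesse v(t) = t·(-30·t^4 - 15·t^3 + 4·t^2 - 12·t + 4) 1 fois. En intégrant la vitesse et en utilisant la condition initiale x(0) = -2, nous obtenons x(t) = -5·t^6 - 3·t^5 + t^4 - 4·t^3 + 2·t^2 - 2. En utilisant x(t) = -5·t^6 - 3·t^5 + t^4 - 4·t^3 + 2·t^2 - 2 et en substituant t = 3, nous trouvons x = -4385.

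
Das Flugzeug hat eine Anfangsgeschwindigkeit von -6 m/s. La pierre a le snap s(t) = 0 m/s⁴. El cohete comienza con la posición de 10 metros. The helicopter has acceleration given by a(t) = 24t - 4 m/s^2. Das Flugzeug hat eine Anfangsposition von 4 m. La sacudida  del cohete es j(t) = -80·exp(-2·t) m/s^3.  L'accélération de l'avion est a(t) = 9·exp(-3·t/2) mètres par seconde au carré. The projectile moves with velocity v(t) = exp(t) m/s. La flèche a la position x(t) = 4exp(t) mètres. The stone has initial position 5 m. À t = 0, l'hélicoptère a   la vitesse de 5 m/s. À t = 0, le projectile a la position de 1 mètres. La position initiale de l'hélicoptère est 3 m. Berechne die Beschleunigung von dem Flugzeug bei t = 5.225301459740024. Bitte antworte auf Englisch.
From the given acceleration equation a(t) = 9·exp(-3·t/2), we substitute t = 5.225301459740024 to get a = 0.00355028423581280.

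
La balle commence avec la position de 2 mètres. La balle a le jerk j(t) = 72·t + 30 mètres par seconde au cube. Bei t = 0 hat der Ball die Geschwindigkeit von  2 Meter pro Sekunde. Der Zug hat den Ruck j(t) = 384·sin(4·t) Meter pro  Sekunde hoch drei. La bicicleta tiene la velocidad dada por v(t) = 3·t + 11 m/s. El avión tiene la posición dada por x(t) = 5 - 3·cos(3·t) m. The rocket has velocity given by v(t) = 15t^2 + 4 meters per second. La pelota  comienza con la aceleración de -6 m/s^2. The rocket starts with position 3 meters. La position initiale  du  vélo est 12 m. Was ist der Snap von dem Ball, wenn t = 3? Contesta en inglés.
We must differentiate our jerk equation j(t) = 72·t + 30 1 time. The derivative of jerk gives snap: s(t) = 72. We have snap s(t) = 72. Substituting t = 3: s(3) = 72.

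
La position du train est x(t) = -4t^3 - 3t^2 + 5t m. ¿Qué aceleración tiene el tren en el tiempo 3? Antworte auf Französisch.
Pour résoudre ceci, nous devons prendre 2 dérivées de notre équation de la position x(t) = -4·t^3 - 3·t^2 + 5·t. En dérivant la position, nous obtenons la vitesse: v(t) = -12·t^2 - 6·t + 5. En prenant d/dt de v(t), nous trouvons a(t) = -24·t - 6. De l'équation de l'accélération a(t) = -24·t - 6, nous substituons t = 3 pour obtenir a = -78.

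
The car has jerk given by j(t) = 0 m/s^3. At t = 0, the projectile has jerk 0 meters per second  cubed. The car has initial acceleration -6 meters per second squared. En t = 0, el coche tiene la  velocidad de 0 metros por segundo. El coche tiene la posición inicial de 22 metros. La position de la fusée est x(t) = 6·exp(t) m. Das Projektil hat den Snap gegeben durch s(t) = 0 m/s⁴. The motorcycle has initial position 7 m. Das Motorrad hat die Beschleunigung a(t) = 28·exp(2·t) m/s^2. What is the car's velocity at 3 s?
We need to integrate our jerk equation j(t) = 0 2 times. The antiderivative of jerk is acceleration. Using a(0) = -6, we get a(t) = -6. The antiderivative of acceleration, with v(0) = 0, gives velocity: v(t) = -6·t. We have velocity v(t) = -6·t. Substituting t = 3: v(3) = -18.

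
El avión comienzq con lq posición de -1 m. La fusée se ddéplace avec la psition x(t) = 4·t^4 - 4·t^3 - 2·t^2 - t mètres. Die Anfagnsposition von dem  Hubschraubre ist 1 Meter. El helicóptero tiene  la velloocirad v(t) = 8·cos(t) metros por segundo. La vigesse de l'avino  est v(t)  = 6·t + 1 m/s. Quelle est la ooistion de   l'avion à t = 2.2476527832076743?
Pour résoudre ceci, nous devons prendre 1 intégrale de notre équation de la vitesse v(t) = 6·t + 1. La primitive de la vitesse, avec x(0) = -1, donne la position: x(t) = 3·t^2 + t - 1. Nous avons la position x(t) = 3·t^2 + t - 1. En substituant t = 2.2476527832076743: x(2.2476527832076743) = 16.4034818847913.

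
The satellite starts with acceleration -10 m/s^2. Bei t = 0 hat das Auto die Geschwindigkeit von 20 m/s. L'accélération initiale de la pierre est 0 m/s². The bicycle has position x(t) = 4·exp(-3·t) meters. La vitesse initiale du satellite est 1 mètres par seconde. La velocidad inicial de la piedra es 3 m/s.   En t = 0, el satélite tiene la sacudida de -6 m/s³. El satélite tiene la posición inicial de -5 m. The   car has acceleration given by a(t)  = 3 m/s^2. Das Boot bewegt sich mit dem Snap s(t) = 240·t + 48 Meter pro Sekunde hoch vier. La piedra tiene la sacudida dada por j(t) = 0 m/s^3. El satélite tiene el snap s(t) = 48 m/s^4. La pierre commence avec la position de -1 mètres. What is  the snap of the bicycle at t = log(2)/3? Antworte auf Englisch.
To solve this, we need to take 4 derivatives of our position equation x(t) = 4·exp(-3·t). Differentiating position, we get velocity: v(t) = -12·exp(-3·t). The derivative of velocity gives acceleration: a(t) = 36·exp(-3·t). Differentiating acceleration, we get jerk: j(t) = -108·exp(-3·t). Taking d/dt of j(t), we find s(t) = 324·exp(-3·t). From the given snap equation s(t) = 324·exp(-3·t), we substitute t = log(2)/3 to get s = 162.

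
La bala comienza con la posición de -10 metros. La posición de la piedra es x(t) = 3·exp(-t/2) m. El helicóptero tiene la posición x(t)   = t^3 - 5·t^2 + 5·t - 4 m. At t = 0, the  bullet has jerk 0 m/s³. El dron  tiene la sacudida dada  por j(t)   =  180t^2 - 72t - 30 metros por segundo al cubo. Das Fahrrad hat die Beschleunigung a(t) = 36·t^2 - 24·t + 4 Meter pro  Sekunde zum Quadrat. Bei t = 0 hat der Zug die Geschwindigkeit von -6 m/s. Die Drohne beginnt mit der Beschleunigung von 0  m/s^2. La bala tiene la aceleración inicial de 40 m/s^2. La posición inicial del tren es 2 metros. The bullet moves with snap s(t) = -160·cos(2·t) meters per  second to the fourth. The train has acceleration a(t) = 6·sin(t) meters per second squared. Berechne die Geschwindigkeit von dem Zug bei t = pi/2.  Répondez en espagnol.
Debemos encontrar la antiderivada de nuestra ecuación de la aceleración a(t) = 6·sin(t) 1 vez. La integral de la aceleración es la velocidad. Usando v(0) = -6, obtenemos v(t) = -6·cos(t). Usando v(t) = -6·cos(t) y sustituyendo t = pi/2, encontramos v = 0.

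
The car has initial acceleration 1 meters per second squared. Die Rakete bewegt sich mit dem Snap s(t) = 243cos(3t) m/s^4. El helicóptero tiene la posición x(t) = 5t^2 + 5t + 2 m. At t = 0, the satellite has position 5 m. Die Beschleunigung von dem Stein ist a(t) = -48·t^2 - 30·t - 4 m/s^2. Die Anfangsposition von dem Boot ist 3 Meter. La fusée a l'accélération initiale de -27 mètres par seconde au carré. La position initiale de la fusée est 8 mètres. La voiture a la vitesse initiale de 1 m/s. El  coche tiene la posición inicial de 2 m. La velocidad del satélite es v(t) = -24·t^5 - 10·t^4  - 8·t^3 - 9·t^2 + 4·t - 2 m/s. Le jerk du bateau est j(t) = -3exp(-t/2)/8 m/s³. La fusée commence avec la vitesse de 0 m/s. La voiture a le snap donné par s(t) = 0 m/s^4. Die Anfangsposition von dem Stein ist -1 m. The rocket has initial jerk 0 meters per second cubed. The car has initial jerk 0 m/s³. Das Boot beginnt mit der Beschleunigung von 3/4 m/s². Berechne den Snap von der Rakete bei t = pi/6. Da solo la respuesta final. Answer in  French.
s(pi/6) = 0.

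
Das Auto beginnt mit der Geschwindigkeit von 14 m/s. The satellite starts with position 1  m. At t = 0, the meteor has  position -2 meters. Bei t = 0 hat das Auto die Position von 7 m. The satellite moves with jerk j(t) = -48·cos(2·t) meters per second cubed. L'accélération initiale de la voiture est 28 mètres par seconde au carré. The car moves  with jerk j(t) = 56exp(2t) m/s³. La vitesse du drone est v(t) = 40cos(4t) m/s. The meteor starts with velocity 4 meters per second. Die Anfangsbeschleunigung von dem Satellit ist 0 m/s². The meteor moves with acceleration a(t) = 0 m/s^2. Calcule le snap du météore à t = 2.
En partant de l'accélération a(t) = 0, nous prenons 2 dérivées. En dérivant l'accélération, nous obtenons le jerk: j(t) = 0. En dérivant le jerk, nous obtenons le snap: s(t) = 0. En utilisant s(t) = 0 et en substituant t = 2, nous trouvons s = 0.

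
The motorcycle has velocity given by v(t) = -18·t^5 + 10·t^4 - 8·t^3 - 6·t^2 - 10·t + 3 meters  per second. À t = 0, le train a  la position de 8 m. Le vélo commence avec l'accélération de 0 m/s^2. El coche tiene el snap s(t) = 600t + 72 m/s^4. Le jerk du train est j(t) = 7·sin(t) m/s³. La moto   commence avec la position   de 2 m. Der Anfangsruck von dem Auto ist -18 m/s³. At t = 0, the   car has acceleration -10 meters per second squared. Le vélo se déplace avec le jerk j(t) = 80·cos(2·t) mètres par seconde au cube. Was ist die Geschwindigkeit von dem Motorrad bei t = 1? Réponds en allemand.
Aus der Gleichung für die Geschwindigkeit v(t) = -18·t^5 + 10·t^4 - 8·t^3 - 6·t^2 - 10·t + 3, setzen wir t = 1 ein und erhalten v = -29.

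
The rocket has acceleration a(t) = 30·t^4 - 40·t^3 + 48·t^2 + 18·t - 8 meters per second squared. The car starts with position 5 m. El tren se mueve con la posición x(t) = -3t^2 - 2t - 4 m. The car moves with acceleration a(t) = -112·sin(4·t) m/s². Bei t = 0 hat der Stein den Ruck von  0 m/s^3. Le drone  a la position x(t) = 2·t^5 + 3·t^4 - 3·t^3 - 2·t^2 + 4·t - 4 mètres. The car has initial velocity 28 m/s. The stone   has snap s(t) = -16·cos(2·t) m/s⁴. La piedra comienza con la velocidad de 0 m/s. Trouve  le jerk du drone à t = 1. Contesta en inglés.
To solve this, we need to take 3 derivatives of our position equation x(t) = 2·t^5 + 3·t^4 - 3·t^3 - 2·t^2 + 4·t - 4. The derivative of position gives velocity: v(t) = 10·t^4 + 12·t^3 - 9·t^2 - 4·t + 4. The derivative of velocity gives acceleration: a(t) = 40·t^3 + 36·t^2 - 18·t - 4. Differentiating acceleration, we get jerk: j(t) = 120·t^2 + 72·t - 18. We have jerk j(t) = 120·t^2 + 72·t - 18. Substituting t = 1: j(1) = 174.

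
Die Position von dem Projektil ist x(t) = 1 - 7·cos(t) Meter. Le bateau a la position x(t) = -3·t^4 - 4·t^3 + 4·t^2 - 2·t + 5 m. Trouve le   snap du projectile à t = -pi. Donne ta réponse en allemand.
Wir müssen unsere Gleichung für die Position x(t) = 1 - 7·cos(t) 4-mal ableiten. Die Ableitung von der Position ergibt die Geschwindigkeit: v(t) = 7·sin(t). Mit d/dt von v(t) finden wir a(t) = 7·cos(t). Mit d/dt von a(t) finden wir j(t) = -7·sin(t). Die Ableitung von dem Ruck ergibt den Snap: s(t) = -7·cos(t). Wir haben den Snap s(t) = -7·cos(t). Durch Einsetzen von t = -pi: s(-pi) = 7.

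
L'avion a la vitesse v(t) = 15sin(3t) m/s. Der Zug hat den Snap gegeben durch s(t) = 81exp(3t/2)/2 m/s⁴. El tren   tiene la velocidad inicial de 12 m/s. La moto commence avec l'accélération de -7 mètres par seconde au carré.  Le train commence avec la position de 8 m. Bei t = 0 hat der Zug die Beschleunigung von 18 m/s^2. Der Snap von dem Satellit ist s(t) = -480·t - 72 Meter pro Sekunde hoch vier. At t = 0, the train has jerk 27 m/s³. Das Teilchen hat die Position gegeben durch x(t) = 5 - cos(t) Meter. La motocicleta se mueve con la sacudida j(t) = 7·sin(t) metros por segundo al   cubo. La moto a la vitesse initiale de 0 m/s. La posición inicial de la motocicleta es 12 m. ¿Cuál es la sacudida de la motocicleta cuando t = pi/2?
Tenemos la sacudida j(t) = 7·sin(t). Sustituyendo t = pi/2: j(pi/2) = 7.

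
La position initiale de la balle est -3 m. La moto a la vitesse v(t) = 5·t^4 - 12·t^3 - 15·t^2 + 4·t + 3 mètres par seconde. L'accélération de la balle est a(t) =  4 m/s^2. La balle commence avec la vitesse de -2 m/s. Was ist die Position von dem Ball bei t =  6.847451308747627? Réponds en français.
Nous devons trouver la primitive de notre équation de l'accélération a(t) = 4 2 fois. En intégrant l'accélération et en utilisant la condition initiale v(0) = -2, nous obtenons v(t) = 4·t - 2. En intégrant la vitesse et en utilisant la condition initiale x(0) = -3, nous obtenons x(t) = 2·t^2 - 2·t - 3. De l'équation de la position x(t) = 2·t^2 - 2·t - 3, nous substituons t = 6.847451308747627 pour obtenir x = 77.0802762338439.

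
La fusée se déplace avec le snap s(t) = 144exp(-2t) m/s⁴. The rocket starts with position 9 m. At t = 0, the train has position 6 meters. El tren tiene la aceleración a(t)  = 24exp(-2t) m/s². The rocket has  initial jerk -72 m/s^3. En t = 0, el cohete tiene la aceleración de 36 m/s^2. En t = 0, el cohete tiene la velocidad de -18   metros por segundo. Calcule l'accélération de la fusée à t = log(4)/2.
Pour résoudre ceci, nous devons prendre 2 intégrales de notre équation du snap s(t) = 144·exp(-2·t). La primitive du snap est le jerk. En utilisant j(0) = -72, nous obtenons j(t) = -72·exp(-2·t). La primitive du jerk est l'accélération. En utilisant a(0) = 36, nous obtenons a(t) = 36·exp(-2·t). De l'équation de l'accélération a(t) = 36·exp(-2·t), nous substituons t = log(4)/2 pour obtenir a = 9.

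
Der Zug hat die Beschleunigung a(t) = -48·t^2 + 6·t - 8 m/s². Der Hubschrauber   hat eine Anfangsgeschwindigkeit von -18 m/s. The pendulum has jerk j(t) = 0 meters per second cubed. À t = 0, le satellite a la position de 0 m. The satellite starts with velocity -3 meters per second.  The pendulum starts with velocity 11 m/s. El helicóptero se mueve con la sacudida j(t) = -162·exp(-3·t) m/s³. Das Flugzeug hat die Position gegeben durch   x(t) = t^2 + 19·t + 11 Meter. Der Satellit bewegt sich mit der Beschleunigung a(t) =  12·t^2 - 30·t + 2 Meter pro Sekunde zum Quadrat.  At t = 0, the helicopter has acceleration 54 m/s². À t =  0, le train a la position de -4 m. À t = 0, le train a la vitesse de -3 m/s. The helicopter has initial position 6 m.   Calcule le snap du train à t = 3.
Nous devons dériver notre équation de l'accélération a(t) = -48·t^2 + 6·t - 8 2 fois. La dérivée de l'accélération donne le jerk: j(t) = 6 - 96·t. La dérivée du jerk donne le snap: s(t) = -96. De l'équation du snap s(t) = -96, nous substituons t = 3 pour obtenir s = -96.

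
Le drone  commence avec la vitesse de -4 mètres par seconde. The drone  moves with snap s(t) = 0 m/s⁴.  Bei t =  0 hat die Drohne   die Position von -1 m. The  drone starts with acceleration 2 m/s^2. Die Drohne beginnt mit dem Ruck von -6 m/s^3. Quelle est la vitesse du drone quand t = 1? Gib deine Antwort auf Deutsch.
Ausgehend von dem Snap s(t) = 0, nehmen wir 3 Stammfunktionen. Durch Integration von dem Snap und Verwendung der Anfangsbedingung j(0) = -6, erhalten wir j(t) = -6. Durch Integration von dem Ruck und Verwendung der Anfangsbedingung a(0) = 2, erhalten wir a(t) = 2 - 6·t. Durch Integration von der Beschleunigung und Verwendung der Anfangsbedingung v(0) = -4, erhalten wir v(t) = -3·t^2 + 2·t - 4. Wir haben die Geschwindigkeit v(t) = -3·t^2 + 2·t - 4. Durch Einsetzen von t = 1: v(1) = -5.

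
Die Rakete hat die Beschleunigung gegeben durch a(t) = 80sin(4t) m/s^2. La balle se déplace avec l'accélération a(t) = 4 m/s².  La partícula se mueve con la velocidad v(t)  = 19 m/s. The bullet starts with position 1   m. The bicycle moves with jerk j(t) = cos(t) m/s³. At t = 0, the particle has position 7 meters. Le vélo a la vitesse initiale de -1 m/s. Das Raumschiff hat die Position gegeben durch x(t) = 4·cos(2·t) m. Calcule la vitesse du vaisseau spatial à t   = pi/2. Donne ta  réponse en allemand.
Wir müssen unsere Gleichung für die Position x(t) = 4·cos(2·t) 1-mal ableiten. Mit d/dt von x(t) finden wir v(t) = -8·sin(2·t). Wir haben die Geschwindigkeit v(t) = -8·sin(2·t). Durch Einsetzen von t = pi/2: v(pi/2) = 0.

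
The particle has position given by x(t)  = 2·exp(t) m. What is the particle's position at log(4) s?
From the given position equation x(t) = 2·exp(t), we substitute t = log(4) to get x = 8.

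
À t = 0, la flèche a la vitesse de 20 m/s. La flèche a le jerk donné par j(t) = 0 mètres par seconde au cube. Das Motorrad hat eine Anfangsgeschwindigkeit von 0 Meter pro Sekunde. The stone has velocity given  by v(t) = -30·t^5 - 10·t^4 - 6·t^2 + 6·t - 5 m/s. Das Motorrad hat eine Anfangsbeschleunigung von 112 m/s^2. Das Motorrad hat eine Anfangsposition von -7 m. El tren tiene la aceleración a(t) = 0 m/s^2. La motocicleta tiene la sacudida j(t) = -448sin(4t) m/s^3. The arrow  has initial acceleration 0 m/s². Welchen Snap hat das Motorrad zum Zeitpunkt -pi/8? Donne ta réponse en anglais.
Starting from jerk j(t) = -448·sin(4·t), we take 1 derivative. Differentiating jerk, we get snap: s(t) = -1792·cos(4·t). Using s(t) = -1792·cos(4·t) and substituting t = -pi/8, we find s = 0.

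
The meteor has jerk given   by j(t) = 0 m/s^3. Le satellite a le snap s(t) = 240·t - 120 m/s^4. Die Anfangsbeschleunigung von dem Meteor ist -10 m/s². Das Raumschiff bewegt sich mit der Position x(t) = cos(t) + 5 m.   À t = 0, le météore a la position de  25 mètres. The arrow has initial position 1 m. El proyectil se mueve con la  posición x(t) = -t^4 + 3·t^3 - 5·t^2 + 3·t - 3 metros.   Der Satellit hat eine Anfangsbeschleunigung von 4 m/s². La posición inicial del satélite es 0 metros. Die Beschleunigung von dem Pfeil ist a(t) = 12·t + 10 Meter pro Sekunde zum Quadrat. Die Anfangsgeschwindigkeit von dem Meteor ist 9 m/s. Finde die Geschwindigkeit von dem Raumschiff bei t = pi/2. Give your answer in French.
Nous devons dériver notre équation de la position x(t) = cos(t) + 5 1 fois. La dérivée de la position donne la vitesse: v(t) = -sin(t). En utilisant v(t) = -sin(t) et en substituant t = pi/2, nous trouvons v = -1.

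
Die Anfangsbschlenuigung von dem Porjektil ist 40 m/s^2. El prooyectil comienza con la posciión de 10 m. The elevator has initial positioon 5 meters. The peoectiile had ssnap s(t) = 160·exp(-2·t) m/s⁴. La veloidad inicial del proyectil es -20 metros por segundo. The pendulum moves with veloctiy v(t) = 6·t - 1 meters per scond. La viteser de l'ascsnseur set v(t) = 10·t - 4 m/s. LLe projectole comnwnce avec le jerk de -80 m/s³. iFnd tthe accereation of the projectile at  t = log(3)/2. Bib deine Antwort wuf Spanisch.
Debemos encontrar la antiderivada de nuestra ecuación del snap s(t) = 160·exp(-2·t) 2 veces. La antiderivada del snap es la sacudida. Usando j(0) = -80, obtenemos j(t) = -80·exp(-2·t). La antiderivada de la sacudida es la aceleración. Usando a(0) = 40, obtenemos a(t) = 40·exp(-2·t). De la ecuación de la aceleración a(t) = 40·exp(-2·t), sustituimos t = log(3)/2 para obtener a = 40/3.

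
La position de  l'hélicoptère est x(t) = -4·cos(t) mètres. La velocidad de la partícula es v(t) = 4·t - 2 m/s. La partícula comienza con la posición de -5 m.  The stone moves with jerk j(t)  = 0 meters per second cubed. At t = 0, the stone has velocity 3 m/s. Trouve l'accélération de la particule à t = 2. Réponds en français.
Pour résoudre ceci, nous devons prendre 1 dérivée de notre équation de la vitesse v(t) = 4·t - 2. La dérivée de la vitesse donne l'accélération: a(t) = 4. En utilisant a(t) = 4 et en substituant t = 2, nous trouvons a = 4.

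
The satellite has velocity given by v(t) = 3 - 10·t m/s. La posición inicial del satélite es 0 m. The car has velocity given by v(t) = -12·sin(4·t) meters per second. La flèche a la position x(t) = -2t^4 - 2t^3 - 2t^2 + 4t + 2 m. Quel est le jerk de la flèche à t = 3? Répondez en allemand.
Wir müssen unsere Gleichung für die Position x(t) = -2·t^4 - 2·t^3 - 2·t^2 + 4·t + 2 3-mal ableiten. Die Ableitung von der Position ergibt die Geschwindigkeit: v(t) = -8·t^3 - 6·t^2 - 4·t + 4. Mit d/dt von v(t) finden wir a(t) = -24·t^2 - 12·t - 4. Mit d/dt von a(t) finden wir j(t) = -48·t - 12. Wir haben den Ruck j(t) = -48·t - 12. Durch Einsetzen von t = 3: j(3) = -156.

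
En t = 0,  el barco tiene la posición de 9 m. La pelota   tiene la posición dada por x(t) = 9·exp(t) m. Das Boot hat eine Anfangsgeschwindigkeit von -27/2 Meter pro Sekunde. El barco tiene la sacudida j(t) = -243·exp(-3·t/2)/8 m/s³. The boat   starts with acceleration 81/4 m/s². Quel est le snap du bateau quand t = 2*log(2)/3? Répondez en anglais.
To solve this, we need to take 1 derivative of our jerk equation j(t) = -243·exp(-3·t/2)/8. The derivative of jerk gives snap: s(t) = 729·exp(-3·t/2)/16. Using s(t) = 729·exp(-3·t/2)/16 and substituting t = 2*log(2)/3, we find s = 729/32.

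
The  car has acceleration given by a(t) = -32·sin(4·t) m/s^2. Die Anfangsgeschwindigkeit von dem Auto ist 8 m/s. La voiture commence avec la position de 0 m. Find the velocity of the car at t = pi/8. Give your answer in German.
Wir müssen die Stammfunktion unserer Gleichung für die Beschleunigung a(t) = -32·sin(4·t) 1-mal finden. Mit ∫a(t)dt und Anwendung von v(0) = 8, finden wir v(t) = 8·cos(4·t). Wir haben die Geschwindigkeit v(t) = 8·cos(4·t). Durch Einsetzen von t = pi/8: v(pi/8) = 0.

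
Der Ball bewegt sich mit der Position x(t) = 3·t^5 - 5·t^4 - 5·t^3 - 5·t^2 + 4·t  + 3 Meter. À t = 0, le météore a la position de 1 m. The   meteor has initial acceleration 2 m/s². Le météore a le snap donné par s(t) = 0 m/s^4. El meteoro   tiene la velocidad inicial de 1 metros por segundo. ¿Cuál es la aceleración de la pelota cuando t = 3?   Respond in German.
Um dies zu lösen, müssen wir 2 Ableitungen unserer Gleichung für die Position x(t) = 3·t^5 - 5·t^4 - 5·t^3 - 5·t^2 + 4·t + 3 nehmen. Die Ableitung von der Position ergibt die Geschwindigkeit: v(t) = 15·t^4 - 20·t^3 - 15·t^2 - 10·t + 4. Mit d/dt von v(t) finden wir a(t) = 60·t^3 - 60·t^2 - 30·t - 10. Aus der Gleichung für die Beschleunigung a(t) = 60·t^3 - 60·t^2 - 30·t - 10, setzen wir t = 3 ein und erhalten a = 980.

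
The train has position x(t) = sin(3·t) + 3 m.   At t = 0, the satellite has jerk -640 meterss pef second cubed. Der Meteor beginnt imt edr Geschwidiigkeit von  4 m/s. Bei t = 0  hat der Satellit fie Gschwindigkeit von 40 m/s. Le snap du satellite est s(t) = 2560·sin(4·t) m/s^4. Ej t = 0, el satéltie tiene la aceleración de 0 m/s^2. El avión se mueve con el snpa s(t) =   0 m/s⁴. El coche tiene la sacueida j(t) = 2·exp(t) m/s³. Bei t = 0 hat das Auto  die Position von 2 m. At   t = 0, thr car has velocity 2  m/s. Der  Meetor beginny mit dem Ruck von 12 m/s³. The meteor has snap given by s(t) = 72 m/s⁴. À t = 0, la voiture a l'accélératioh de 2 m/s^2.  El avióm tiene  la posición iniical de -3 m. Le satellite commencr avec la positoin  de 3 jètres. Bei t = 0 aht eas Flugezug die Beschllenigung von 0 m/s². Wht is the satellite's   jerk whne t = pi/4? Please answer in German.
Wir müssen unsere Gleichung für den Snap s(t) = 2560·sin(4·t) 1-mal integrieren. Mit ∫s(t)dt und Anwendung von j(0) = -640, finden wir j(t) = -640·cos(4·t). Wir haben den Ruck j(t) = -640·cos(4·t). Durch Einsetzen von t = pi/4: j(pi/4) = 640.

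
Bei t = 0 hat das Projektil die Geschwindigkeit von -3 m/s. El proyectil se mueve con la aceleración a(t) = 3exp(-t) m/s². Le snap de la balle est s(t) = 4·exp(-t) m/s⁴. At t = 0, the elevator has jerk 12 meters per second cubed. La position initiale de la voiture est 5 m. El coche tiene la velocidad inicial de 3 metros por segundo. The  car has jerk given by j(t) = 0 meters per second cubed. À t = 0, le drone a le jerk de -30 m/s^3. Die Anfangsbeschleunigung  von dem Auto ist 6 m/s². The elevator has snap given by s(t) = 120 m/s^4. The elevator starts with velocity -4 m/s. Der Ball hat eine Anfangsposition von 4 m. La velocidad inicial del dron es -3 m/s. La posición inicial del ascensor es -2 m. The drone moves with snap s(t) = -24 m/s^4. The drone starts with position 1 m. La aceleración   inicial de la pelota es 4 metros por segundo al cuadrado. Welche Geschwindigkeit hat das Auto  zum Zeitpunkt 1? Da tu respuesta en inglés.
To solve this, we need to take 2 integrals of our jerk equation j(t) = 0. Taking ∫j(t)dt and applying a(0) = 6, we find a(t) = 6. Taking ∫a(t)dt and applying v(0) = 3, we find v(t) = 6·t + 3. We have velocity v(t) = 6·t + 3. Substituting t = 1: v(1) = 9.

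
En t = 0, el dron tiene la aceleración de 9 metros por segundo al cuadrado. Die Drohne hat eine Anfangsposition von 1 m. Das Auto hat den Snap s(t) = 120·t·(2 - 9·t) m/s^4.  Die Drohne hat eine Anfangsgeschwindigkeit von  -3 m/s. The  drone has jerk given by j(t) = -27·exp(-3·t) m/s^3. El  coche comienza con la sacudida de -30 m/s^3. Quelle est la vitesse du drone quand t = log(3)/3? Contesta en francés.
En partant du jerk j(t) = -27·exp(-3·t), nous prenons 2 primitives. En intégrant le jerk et en utilisant la condition initiale a(0) = 9, nous obtenons a(t) = 9·exp(-3·t). L'intégrale de l'accélération est la vitesse. En utilisant v(0) = -3, nous obtenons v(t) = -3·exp(-3·t). Nous avons la vitesse v(t) = -3·exp(-3·t). En substituant t = log(3)/3: v(log(3)/3) = -1.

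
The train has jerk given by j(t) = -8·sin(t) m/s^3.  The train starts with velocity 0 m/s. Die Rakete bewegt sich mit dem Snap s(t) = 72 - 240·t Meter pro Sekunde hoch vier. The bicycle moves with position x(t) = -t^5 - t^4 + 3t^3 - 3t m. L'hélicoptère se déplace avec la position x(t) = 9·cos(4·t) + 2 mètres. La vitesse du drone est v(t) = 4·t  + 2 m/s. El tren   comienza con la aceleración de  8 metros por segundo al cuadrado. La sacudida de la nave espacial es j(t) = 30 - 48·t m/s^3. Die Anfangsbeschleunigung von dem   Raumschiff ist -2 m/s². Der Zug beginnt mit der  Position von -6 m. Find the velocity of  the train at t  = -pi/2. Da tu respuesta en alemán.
Wir müssen die Stammfunktion unserer Gleichung für den Ruck j(t) = -8·sin(t) 2-mal finden. Das Integral von dem Ruck ist die Beschleunigung. Mit a(0) = 8 erhalten wir a(t) = 8·cos(t). Durch Integration von der Beschleunigung und Verwendung der Anfangsbedingung v(0) = 0, erhalten wir v(t) = 8·sin(t). Aus der Gleichung für die Geschwindigkeit v(t) = 8·sin(t), setzen wir t = -pi/2 ein und erhalten v = -8.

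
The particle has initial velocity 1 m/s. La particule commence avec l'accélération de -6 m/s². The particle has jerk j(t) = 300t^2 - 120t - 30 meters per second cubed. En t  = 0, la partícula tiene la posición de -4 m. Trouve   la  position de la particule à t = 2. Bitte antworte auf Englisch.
We need to integrate our jerk equation j(t) = 300·t^2 - 120·t - 30 3 times. Taking ∫j(t)dt and applying a(0) = -6, we find a(t) = 100·t^3 - 60·t^2 - 30·t - 6. Integrating acceleration and using the initial condition v(0) = 1, we get v(t) = 25·t^4 - 20·t^3 - 15·t^2 - 6·t + 1. Finding the antiderivative of v(t) and using x(0) = -4: x(t) = 5·t^5 - 5·t^4 - 5·t^3 - 3·t^2 + t - 4. From the given position equation x(t) = 5·t^5 - 5·t^4 - 5·t^3 - 3·t^2 + t - 4, we substitute t = 2 to get x = 26.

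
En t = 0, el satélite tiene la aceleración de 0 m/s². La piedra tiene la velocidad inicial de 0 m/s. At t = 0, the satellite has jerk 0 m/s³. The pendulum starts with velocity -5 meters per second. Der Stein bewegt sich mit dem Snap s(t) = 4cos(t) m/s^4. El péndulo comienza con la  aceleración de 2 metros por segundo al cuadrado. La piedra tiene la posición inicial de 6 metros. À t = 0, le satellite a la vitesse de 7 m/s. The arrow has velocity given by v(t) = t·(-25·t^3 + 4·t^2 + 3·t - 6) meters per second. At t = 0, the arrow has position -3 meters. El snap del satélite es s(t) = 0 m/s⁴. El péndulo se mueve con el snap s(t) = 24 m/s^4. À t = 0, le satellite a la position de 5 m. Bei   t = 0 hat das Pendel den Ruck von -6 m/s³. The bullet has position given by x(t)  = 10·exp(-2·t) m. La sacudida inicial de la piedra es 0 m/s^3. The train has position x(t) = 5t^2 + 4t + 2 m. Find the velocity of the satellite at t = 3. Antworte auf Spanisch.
Necesitamos integrar nuestra ecuación del snap s(t) = 0 3 veces. La integral del snap, con j(0) = 0, da la sacudida: j(t) = 0. La antiderivada de la sacudida es la aceleración. Usando a(0) = 0, obtenemos a(t) = 0. La antiderivada de la aceleración, con v(0) = 7, da la velocidad: v(t) = 7. De la ecuación de la velocidad v(t) = 7, sustituimos t = 3 para obtener v = 7.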